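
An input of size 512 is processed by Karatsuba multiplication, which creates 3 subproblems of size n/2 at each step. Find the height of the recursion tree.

For divide and conquer with division factor 2:

Problem sizes at each level:
Level 0: 512
Level 1: 256
Level 2: 128
Level 3: 64
Level 4: 32
Level 5: 16
Level 6: 8
Level 7: 4
Level 8: 2
Level 9: 1

The root is level 0 and the size-1 base case is level 9 (the tree spans levels 0 through 9, i.e. 10 levels counting the root), so the depth is the number of divisions: log_2(512) = 9

The recursion tree depth is log_2(512) = 9. At each level, the problem size is divided by 2, so it takes 9 divisions to reduce to a base case of size 1. The algorithm makes 3 recursive calls at each level.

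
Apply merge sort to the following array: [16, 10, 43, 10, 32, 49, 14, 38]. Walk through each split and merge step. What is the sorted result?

Merge sort trace:

Split: [16, 10, 43, 10, 32, 49, 14, 38] -> [16, 10, 43, 10] and [32, 49, 14, 38]
  Split: [16, 10, 43, 10] -> [16, 10] and [43, 10]
    Split: [16, 10] -> [16] and [10]
    Merge: [16] + [10] -> [10, 16]
    Split: [43, 10] -> [43] and [10]
    Merge: [43] + [10] -> [10, 43]
  Merge: [10, 16] + [10, 43] -> [10, 10, 16, 43]
  Split: [32, 49, 14, 38] -> [32, 49] and [14, 38]
    Split: [32, 49] -> [32] and [49]
    Merge: [32] + [49] -> [32, 49]
    Split: [14, 38] -> [14] and [38]
    Merge: [14] + [38] -> [14, 38]
  Merge: [32, 49] + [14, 38] -> [14, 32, 38, 49]
Merge: [10, 10, 16, 43] + [14, 32, 38, 49] -> [10, 10, 14, 16, 32, 38, 43, 49]

Final sorted array: [10, 10, 14, 16, 32, 38, 43, 49]

The merge sort proceeds by recursively splitting the array and merging sorted halves.
After all merges, the sorted array is [10, 10, 14, 16, 32, 38, 43, 49].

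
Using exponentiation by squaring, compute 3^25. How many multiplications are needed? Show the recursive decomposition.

Computing 3^25 by squaring (build up from 3^1; each line after the first costs one multiplication):

3^1 = 3
3^2 = (3^1)^2 = 3^2 = 9
3^3 = 3 * 3^2 = 3 * 9 = 27
3^6 = (3^3)^2 = 27^2 = 729
3^12 = (3^6)^2 = 729^2 = 531441
3^24 = (3^12)^2 = 531441^2 = 282429536481
3^25 = 3 * 3^24 = 3 * 282429536481 = 847288609443

Result: 847288609443
Multiplications needed: 6 (6 lines after 3^1)

3^25 = 847288609443. Using exponentiation by squaring, this requires 6 multiplications. The key idea: if the exponent is even, square the half-power; if odd, multiply by the base once.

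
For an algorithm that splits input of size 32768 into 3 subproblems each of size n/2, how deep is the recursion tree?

For divide and conquer with division factor 2:

Problem sizes at each level:
Level 0: 32768
Level 1: 16384
Level 2: 8192
Level 3: 4096
Level 4: 2048
Level 5: 1024
Level 6: 512
Level 7: 256
Level 8: 128
Level 9: 64
Level 10: 32
Level 11: 16
Level 12: 8
Level 13: 4
Level 14: 2
Level 15: 1

The root is level 0 and the size-1 base case is level 15 (the tree spans levels 0 through 15, i.e. 16 levels counting the root), so the depth is the number of divisions: log_2(32768) = 15

The recursion tree depth is log_2(32768) = 15. At each level, the problem size is divided by 2, so it takes 15 divisions to reduce to a base case of size 1. The algorithm makes 3 recursive calls at each level.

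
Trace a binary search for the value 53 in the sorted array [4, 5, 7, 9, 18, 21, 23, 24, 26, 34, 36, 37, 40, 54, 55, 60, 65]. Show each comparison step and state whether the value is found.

Binary search for 53 in [4, 5, 7, 9, 18, 21, 23, 24, 26, 34, 36, 37, 40, 54, 55, 60, 65]:

lo=0, hi=16, mid=8, arr[mid]=26 -> 26 < 53, search right half
lo=9, hi=16, mid=12, arr[mid]=40 -> 40 < 53, search right half
lo=13, hi=16, mid=14, arr[mid]=55 -> 55 > 53, search left half
lo=13, hi=13, mid=13, arr[mid]=54 -> 54 > 53, search left half
lo=13 > hi=12, target 53 not found

Binary search determines that 53 is not in the array after 4 comparisons. The search space was exhausted without finding the target.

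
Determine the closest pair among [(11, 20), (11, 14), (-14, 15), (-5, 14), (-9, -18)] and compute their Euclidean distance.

Computing all pairwise distances among 5 points:

d((11, 20), (11, 14)) = 6.0 <-- minimum
d((11, 20), (-14, 15)) = 25.4951
d((11, 20), (-5, 14)) = 17.088
d((11, 20), (-9, -18)) = 42.9418
d((11, 14), (-14, 15)) = 25.02
d((11, 14), (-5, 14)) = 16.0
d((11, 14), (-9, -18)) = 37.7359
d((-14, 15), (-5, 14)) = 9.0554
d((-14, 15), (-9, -18)) = 33.3766
d((-5, 14), (-9, -18)) = 32.249

Closest pair: (11, 20) and (11, 14) with distance 6.0

The closest pair is (11, 20) and (11, 14) with Euclidean distance 6.0. For 5 points, brute-force pairwise comparison is shown above. For large n, the divide-and-conquer algorithm (sort by x, recurse on halves, check the dividing strip) achieves O(n log n).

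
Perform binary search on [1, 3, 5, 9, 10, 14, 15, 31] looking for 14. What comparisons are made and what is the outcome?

Binary search for 14 in [1, 3, 5, 9, 10, 14, 15, 31]:

lo=0, hi=7, mid=3, arr[mid]=9 -> 9 < 14, search right half
lo=4, hi=7, mid=5, arr[mid]=14 -> Found target at index 5!

Binary search finds 14 at index 5 after 2 comparisons. The search repeatedly halves the search space by comparing with the middle element.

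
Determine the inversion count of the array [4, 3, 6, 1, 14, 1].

Finding inversions in [4, 3, 6, 1, 14, 1]:

(0, 1): arr[0]=4 > arr[1]=3
(0, 3): arr[0]=4 > arr[3]=1
(0, 5): arr[0]=4 > arr[5]=1
(1, 3): arr[1]=3 > arr[3]=1
(1, 5): arr[1]=3 > arr[5]=1
(2, 3): arr[2]=6 > arr[3]=1
(2, 5): arr[2]=6 > arr[5]=1
(4, 5): arr[4]=14 > arr[5]=1

Total inversions: 8

The array has 8 inversion(s): (0,1), (0,3), (0,5), (1,3), (1,5), (2,3), (2,5), (4,5). Each pair (i,j) satisfies i < j and arr[i] > arr[j].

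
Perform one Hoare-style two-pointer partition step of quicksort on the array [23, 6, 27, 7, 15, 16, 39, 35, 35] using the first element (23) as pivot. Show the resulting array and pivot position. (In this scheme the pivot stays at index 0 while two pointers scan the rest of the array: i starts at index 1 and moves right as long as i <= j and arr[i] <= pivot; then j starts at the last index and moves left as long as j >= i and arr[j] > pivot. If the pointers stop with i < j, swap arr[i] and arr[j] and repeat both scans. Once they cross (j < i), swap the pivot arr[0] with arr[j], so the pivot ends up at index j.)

Hoare-style two-pointer partition with pivot = 23:

Initial array: [23, 6, 27, 7, 15, 16, 39, 35, 35]

Pointers start at i = 1, j = 8.
i stops at index 2 (arr[2]=27 > 23), j stops at index 5 (arr[5]=16 <= 23): swap arr[2] and arr[5], array becomes [23, 6, 16, 7, 15, 27, 39, 35, 35]
i ends at 5, j ends at 4: the pointers have crossed (j < i), so scanning stops.

Swap pivot arr[0] with arr[4] to place pivot at position 4: [15, 6, 16, 7, 23, 27, 39, 35, 35]
Pivot position: 4

After partitioning with pivot 23, the array becomes [15, 6, 16, 7, 23, 27, 39, 35, 35]. The pivot is placed at index 4. All elements to the left of the pivot are <= 23, and all elements to the right are > 23.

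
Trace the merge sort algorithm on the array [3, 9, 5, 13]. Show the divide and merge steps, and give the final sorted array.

Merge sort trace:

Split: [3, 9, 5, 13] -> [3, 9] and [5, 13]
  Split: [3, 9] -> [3] and [9]
  Merge: [3] + [9] -> [3, 9]
  Split: [5, 13] -> [5] and [13]
  Merge: [5] + [13] -> [5, 13]
Merge: [3, 9] + [5, 13] -> [3, 5, 9, 13]

Final sorted array: [3, 5, 9, 13]

The merge sort proceeds by recursively splitting the array and merging sorted halves.
After all merges, the sorted array is [3, 5, 9, 13].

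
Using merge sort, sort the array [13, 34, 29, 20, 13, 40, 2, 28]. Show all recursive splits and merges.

Merge sort trace:

Split: [13, 34, 29, 20, 13, 40, 2, 28] -> [13, 34, 29, 20] and [13, 40, 2, 28]
  Split: [13, 34, 29, 20] -> [13, 34] and [29, 20]
    Split: [13, 34] -> [13] and [34]
    Merge: [13] + [34] -> [13, 34]
    Split: [29, 20] -> [29] and [20]
    Merge: [29] + [20] -> [20, 29]
  Merge: [13, 34] + [20, 29] -> [13, 20, 29, 34]
  Split: [13, 40, 2, 28] -> [13, 40] and [2, 28]
    Split: [13, 40] -> [13] and [40]
    Merge: [13] + [40] -> [13, 40]
    Split: [2, 28] -> [2] and [28]
    Merge: [2] + [28] -> [2, 28]
  Merge: [13, 40] + [2, 28] -> [2, 13, 28, 40]
Merge: [13, 20, 29, 34] + [2, 13, 28, 40] -> [2, 13, 13, 20, 28, 29, 34, 40]

Final sorted array: [2, 13, 13, 20, 28, 29, 34, 40]

The merge sort proceeds by recursively splitting the array and merging sorted halves.
After all merges, the sorted array is [2, 13, 13, 20, 28, 29, 34, 40].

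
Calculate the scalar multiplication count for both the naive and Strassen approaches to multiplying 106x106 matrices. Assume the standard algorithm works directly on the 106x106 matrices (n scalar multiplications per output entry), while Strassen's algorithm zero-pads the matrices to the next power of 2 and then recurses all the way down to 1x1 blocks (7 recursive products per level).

Matrix multiplication for 106x106 matrices:

Strassen's algorithm requires power-of-2 dimensions. Pad 106x106 to 128x128 (next power of 2).

Standard algorithm: 106^3 = 1191016 multiplications
Strassen's algorithm: 7^(log2(128)) = 7^7 = 823543 multiplications
Savings: 1191016 - 823543 = 367473 multiplications

Standard: 1191016 multiplications (106^3). Strassen: 823543 multiplications (7^7, after padding to 128x128). Strassen reduces 8 recursive multiplications to 7 at each level.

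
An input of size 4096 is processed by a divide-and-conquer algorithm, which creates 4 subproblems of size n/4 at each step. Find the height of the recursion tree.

For divide and conquer with division factor 4:

Problem sizes at each level:
Level 0: 4096
Level 1: 1024
Level 2: 256
Level 3: 64
Level 4: 16
Level 5: 4
Level 6: 1

The root is level 0 and the size-1 base case is level 6 (the tree spans levels 0 through 6, i.e. 7 levels counting the root), so the depth is the number of divisions: log_4(4096) = 6

The recursion tree depth is log_4(4096) = 6. At each level, the problem size is divided by 4, so it takes 6 divisions to reduce to a base case of size 1. The algorithm makes 4 recursive calls at each level.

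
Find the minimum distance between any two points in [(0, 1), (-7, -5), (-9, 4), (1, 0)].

Computing all pairwise distances among 4 points:

d((0, 1), (-7, -5)) = 9.2195
d((0, 1), (-9, 4)) = 9.4868
d((0, 1), (1, 0)) = 1.4142 <-- minimum
d((-7, -5), (-9, 4)) = 9.2195
d((-7, -5), (1, 0)) = 9.434
d((-9, 4), (1, 0)) = 10.7703

Closest pair: (0, 1) and (1, 0) with distance 1.4142

The closest pair is (0, 1) and (1, 0) with Euclidean distance 1.4142. For 4 points, brute-force pairwise comparison is shown above. For large n, the divide-and-conquer algorithm (sort by x, recurse on halves, check the dividing strip) achieves O(n log n).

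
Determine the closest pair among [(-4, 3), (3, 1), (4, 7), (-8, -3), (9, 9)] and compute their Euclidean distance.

Computing all pairwise distances among 5 points:

d((-4, 3), (3, 1)) = 7.2801
d((-4, 3), (4, 7)) = 8.9443
d((-4, 3), (-8, -3)) = 7.2111
d((-4, 3), (9, 9)) = 14.3178
d((3, 1), (4, 7)) = 6.0828
d((3, 1), (-8, -3)) = 11.7047
d((3, 1), (9, 9)) = 10.0
d((4, 7), (-8, -3)) = 15.6205
d((4, 7), (9, 9)) = 5.3852 <-- minimum
d((-8, -3), (9, 9)) = 20.8087

Closest pair: (4, 7) and (9, 9) with distance 5.3852

The closest pair is (4, 7) and (9, 9) with Euclidean distance 5.3852. For 5 points, brute-force pairwise comparison is shown above. For large n, the divide-and-conquer algorithm (sort by x, recurse on halves, check the dividing strip) achieves O(n log n).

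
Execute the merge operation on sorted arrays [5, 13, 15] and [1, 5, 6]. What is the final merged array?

Merging process:

Compare 5 vs 1: take 1 from right. Merged: [1]
Compare 5 vs 5: take 5 from left. Merged: [1, 5]
Compare 13 vs 5: take 5 from right. Merged: [1, 5, 5]
Compare 13 vs 6: take 6 from right. Merged: [1, 5, 5, 6]
Append remaining from left: [13, 15]. Merged: [1, 5, 5, 6, 13, 15]

Final merged array: [1, 5, 5, 6, 13, 15]
Total comparisons: 4

The merged array is [1, 5, 5, 6, 13, 15], requiring 4 comparisons. The merge step runs in O(n) time where n is the total number of elements.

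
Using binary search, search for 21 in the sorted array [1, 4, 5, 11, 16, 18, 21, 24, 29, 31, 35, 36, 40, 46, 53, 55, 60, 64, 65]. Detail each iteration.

Binary search for 21 in [1, 4, 5, 11, 16, 18, 21, 24, 29, 31, 35, 36, 40, 46, 53, 55, 60, 64, 65]:

lo=0, hi=18, mid=9, arr[mid]=31 -> 31 > 21, search left half
lo=0, hi=8, mid=4, arr[mid]=16 -> 16 < 21, search right half
lo=5, hi=8, mid=6, arr[mid]=21 -> Found target at index 6!

Binary search finds 21 at index 6 after 3 comparisons. The search repeatedly halves the search space by comparing with the middle element.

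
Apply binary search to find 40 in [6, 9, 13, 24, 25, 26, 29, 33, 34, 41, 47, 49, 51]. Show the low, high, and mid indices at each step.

Binary search for 40 in [6, 9, 13, 24, 25, 26, 29, 33, 34, 41, 47, 49, 51]:

lo=0, hi=12, mid=6, arr[mid]=29 -> 29 < 40, search right half
lo=7, hi=12, mid=9, arr[mid]=41 -> 41 > 40, search left half
lo=7, hi=8, mid=7, arr[mid]=33 -> 33 < 40, search right half
lo=8, hi=8, mid=8, arr[mid]=34 -> 34 < 40, search right half
lo=9 > hi=8, target 40 not found

Binary search determines that 40 is not in the array after 4 comparisons. The search space was exhausted without finding the target.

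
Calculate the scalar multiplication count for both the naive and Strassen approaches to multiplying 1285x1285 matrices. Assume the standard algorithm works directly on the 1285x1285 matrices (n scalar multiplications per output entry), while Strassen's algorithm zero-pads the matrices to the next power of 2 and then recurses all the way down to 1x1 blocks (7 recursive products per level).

Matrix multiplication for 1285x1285 matrices:

Strassen's algorithm requires power-of-2 dimensions. Pad 1285x1285 to 2048x2048 (next power of 2).

Standard algorithm: 1285^3 = 2121824125 multiplications
Strassen's algorithm: 7^(log2(2048)) = 7^11 = 1977326743 multiplications
Savings: 2121824125 - 1977326743 = 144497382 multiplications

Standard: 2121824125 multiplications (1285^3). Strassen: 1977326743 multiplications (7^11, after padding to 2048x2048). Strassen reduces 8 recursive multiplications to 7 at each level.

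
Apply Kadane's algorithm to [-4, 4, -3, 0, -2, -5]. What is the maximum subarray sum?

Using Kadane's algorithm on [-4, 4, -3, 0, -2, -5]:

Scanning through the array:
Position 1 (value 4): max_ending_here = 4, max_so_far = 4
Position 2 (value -3): max_ending_here = 1, max_so_far = 4
Position 3 (value 0): max_ending_here = 1, max_so_far = 4
Position 4 (value -2): max_ending_here = -1, max_so_far = 4
Position 5 (value -5): max_ending_here = -5, max_so_far = 4

Maximum subarray: [4]
Maximum sum: 4

The maximum subarray is [4] with sum 4. This subarray runs from index 1 to index 1.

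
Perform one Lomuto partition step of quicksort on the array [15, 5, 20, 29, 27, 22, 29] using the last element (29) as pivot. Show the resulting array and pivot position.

Lomuto partition with pivot = 29:

Initial array: [15, 5, 20, 29, 27, 22, 29]

arr[0]=15 <= 29: swap with position 0, array becomes [15, 5, 20, 29, 27, 22, 29]
arr[1]=5 <= 29: swap with position 1, array becomes [15, 5, 20, 29, 27, 22, 29]
arr[2]=20 <= 29: swap with position 2, array becomes [15, 5, 20, 29, 27, 22, 29]
arr[3]=29 <= 29: swap with position 3, array becomes [15, 5, 20, 29, 27, 22, 29]
arr[4]=27 <= 29: swap with position 4, array becomes [15, 5, 20, 29, 27, 22, 29]
arr[5]=22 <= 29: swap with position 5, array becomes [15, 5, 20, 29, 27, 22, 29]

Place pivot at position 6: [15, 5, 20, 29, 27, 22, 29]
Pivot position: 6

After partitioning with pivot 29, the array becomes [15, 5, 20, 29, 27, 22, 29]. The pivot is placed at index 6. All elements to the left of the pivot are <= 29, and all elements to the right are > 29.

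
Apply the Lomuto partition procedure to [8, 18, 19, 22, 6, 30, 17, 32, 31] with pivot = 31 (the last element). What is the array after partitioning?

Lomuto partition with pivot = 31:

Initial array: [8, 18, 19, 22, 6, 30, 17, 32, 31]

arr[0]=8 <= 31: swap with position 0, array becomes [8, 18, 19, 22, 6, 30, 17, 32, 31]
arr[1]=18 <= 31: swap with position 1, array becomes [8, 18, 19, 22, 6, 30, 17, 32, 31]
arr[2]=19 <= 31: swap with position 2, array becomes [8, 18, 19, 22, 6, 30, 17, 32, 31]
arr[3]=22 <= 31: swap with position 3, array becomes [8, 18, 19, 22, 6, 30, 17, 32, 31]
arr[4]=6 <= 31: swap with position 4, array becomes [8, 18, 19, 22, 6, 30, 17, 32, 31]
arr[5]=30 <= 31: swap with position 5, array becomes [8, 18, 19, 22, 6, 30, 17, 32, 31]
arr[6]=17 <= 31: swap with position 6, array becomes [8, 18, 19, 22, 6, 30, 17, 32, 31]
arr[7]=32 > 31: no swap

Place pivot at position 7: [8, 18, 19, 22, 6, 30, 17, 31, 32]
Pivot position: 7

After partitioning with pivot 31, the array becomes [8, 18, 19, 22, 6, 30, 17, 31, 32]. The pivot is placed at index 7. All elements to the left of the pivot are <= 31, and all elements to the right are > 31.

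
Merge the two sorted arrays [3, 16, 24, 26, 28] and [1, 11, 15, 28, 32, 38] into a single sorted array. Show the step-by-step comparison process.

Merging process:

Compare 3 vs 1: take 1 from right. Merged: [1]
Compare 3 vs 11: take 3 from left. Merged: [1, 3]
Compare 16 vs 11: take 11 from right. Merged: [1, 3, 11]
Compare 16 vs 15: take 15 from right. Merged: [1, 3, 11, 15]
Compare 16 vs 28: take 16 from left. Merged: [1, 3, 11, 15, 16]
Compare 24 vs 28: take 24 from left. Merged: [1, 3, 11, 15, 16, 24]
Compare 26 vs 28: take 26 from left. Merged: [1, 3, 11, 15, 16, 24, 26]
Compare 28 vs 28: take 28 from left. Merged: [1, 3, 11, 15, 16, 24, 26, 28]
Append remaining from right: [28, 32, 38]. Merged: [1, 3, 11, 15, 16, 24, 26, 28, 28, 32, 38]

Final merged array: [1, 3, 11, 15, 16, 24, 26, 28, 28, 32, 38]
Total comparisons: 8

The merged array is [1, 3, 11, 15, 16, 24, 26, 28, 28, 32, 38], requiring 8 comparisons. The merge step runs in O(n) time where n is the total number of elements.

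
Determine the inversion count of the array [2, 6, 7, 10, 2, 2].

Finding inversions in [2, 6, 7, 10, 2, 2]:

(1, 4): arr[1]=6 > arr[4]=2
(1, 5): arr[1]=6 > arr[5]=2
(2, 4): arr[2]=7 > arr[4]=2
(2, 5): arr[2]=7 > arr[5]=2
(3, 4): arr[3]=10 > arr[4]=2
(3, 5): arr[3]=10 > arr[5]=2

Total inversions: 6

The array has 6 inversion(s): (1,4), (1,5), (2,4), (2,5), (3,4), (3,5). Each pair (i,j) satisfies i < j and arr[i] > arr[j].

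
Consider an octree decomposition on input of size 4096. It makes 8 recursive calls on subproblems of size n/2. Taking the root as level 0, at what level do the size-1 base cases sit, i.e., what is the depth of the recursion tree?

For divide and conquer with division factor 2:

Problem sizes at each level:
Level 0: 4096
Level 1: 2048
Level 2: 1024
Level 3: 512
Level 4: 256
Level 5: 128
Level 6: 64
Level 7: 32
Level 8: 16
Level 9: 8
Level 10: 4
Level 11: 2
Level 12: 1

The root is level 0 and the size-1 base case is level 12 (the tree spans levels 0 through 12, i.e. 13 levels counting the root), so the depth is the number of divisions: log_2(4096) = 12

The recursion tree depth is log_2(4096) = 12. At each level, the problem size is divided by 2, so it takes 12 divisions to reduce to a base case of size 1. The algorithm makes 8 recursive calls at each level.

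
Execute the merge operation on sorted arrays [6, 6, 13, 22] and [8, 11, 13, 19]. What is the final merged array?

Merging process:

Compare 6 vs 8: take 6 from left. Merged: [6]
Compare 6 vs 8: take 6 from left. Merged: [6, 6]
Compare 13 vs 8: take 8 from right. Merged: [6, 6, 8]
Compare 13 vs 11: take 11 from right. Merged: [6, 6, 8, 11]
Compare 13 vs 13: take 13 from left. Merged: [6, 6, 8, 11, 13]
Compare 22 vs 13: take 13 from right. Merged: [6, 6, 8, 11, 13, 13]
Compare 22 vs 19: take 19 from right. Merged: [6, 6, 8, 11, 13, 13, 19]
Append remaining from left: [22]. Merged: [6, 6, 8, 11, 13, 13, 19, 22]

Final merged array: [6, 6, 8, 11, 13, 13, 19, 22]
Total comparisons: 7

The merged array is [6, 6, 8, 11, 13, 13, 19, 22], requiring 7 comparisons. The merge step runs in O(n) time where n is the total number of elements.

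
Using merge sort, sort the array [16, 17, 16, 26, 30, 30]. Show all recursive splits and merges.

Merge sort trace:

Split: [16, 17, 16, 26, 30, 30] -> [16, 17, 16] and [26, 30, 30]
  Split: [16, 17, 16] -> [16] and [17, 16]
    Split: [17, 16] -> [17] and [16]
    Merge: [17] + [16] -> [16, 17]
  Merge: [16] + [16, 17] -> [16, 16, 17]
  Split: [26, 30, 30] -> [26] and [30, 30]
    Split: [30, 30] -> [30] and [30]
    Merge: [30] + [30] -> [30, 30]
  Merge: [26] + [30, 30] -> [26, 30, 30]
Merge: [16, 16, 17] + [26, 30, 30] -> [16, 16, 17, 26, 30, 30]

Final sorted array: [16, 16, 17, 26, 30, 30]

The merge sort proceeds by recursively splitting the array and merging sorted halves.
After all merges, the sorted array is [16, 16, 17, 26, 30, 30].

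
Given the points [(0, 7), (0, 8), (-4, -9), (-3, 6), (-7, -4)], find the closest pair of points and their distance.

Computing all pairwise distances among 5 points:

d((0, 7), (0, 8)) = 1.0 <-- minimum
d((0, 7), (-4, -9)) = 16.4924
d((0, 7), (-3, 6)) = 3.1623
d((0, 7), (-7, -4)) = 13.0384
d((0, 8), (-4, -9)) = 17.4642
d((0, 8), (-3, 6)) = 3.6056
d((0, 8), (-7, -4)) = 13.8924
d((-4, -9), (-3, 6)) = 15.0333
d((-4, -9), (-7, -4)) = 5.831
d((-3, 6), (-7, -4)) = 10.7703

Closest pair: (0, 7) and (0, 8) with distance 1.0

The closest pair is (0, 7) and (0, 8) with Euclidean distance 1.0. For 5 points, brute-force pairwise comparison is shown above. For large n, the divide-and-conquer algorithm (sort by x, recurse on halves, check the dividing strip) achieves O(n log n).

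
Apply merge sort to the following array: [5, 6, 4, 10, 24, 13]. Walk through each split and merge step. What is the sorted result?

Merge sort trace:

Split: [5, 6, 4, 10, 24, 13] -> [5, 6, 4] and [10, 24, 13]
  Split: [5, 6, 4] -> [5] and [6, 4]
    Split: [6, 4] -> [6] and [4]
    Merge: [6] + [4] -> [4, 6]
  Merge: [5] + [4, 6] -> [4, 5, 6]
  Split: [10, 24, 13] -> [10] and [24, 13]
    Split: [24, 13] -> [24] and [13]
    Merge: [24] + [13] -> [13, 24]
  Merge: [10] + [13, 24] -> [10, 13, 24]
Merge: [4, 5, 6] + [10, 13, 24] -> [4, 5, 6, 10, 13, 24]

Final sorted array: [4, 5, 6, 10, 13, 24]

The merge sort proceeds by recursively splitting the array and merging sorted halves.
After all merges, the sorted array is [4, 5, 6, 10, 13, 24].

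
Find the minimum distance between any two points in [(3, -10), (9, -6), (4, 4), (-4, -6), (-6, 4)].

Computing all pairwise distances among 5 points:

d((3, -10), (9, -6)) = 7.2111 <-- minimum
d((3, -10), (4, 4)) = 14.0357
d((3, -10), (-4, -6)) = 8.0623
d((3, -10), (-6, 4)) = 16.6433
d((9, -6), (4, 4)) = 11.1803
d((9, -6), (-4, -6)) = 13.0
d((9, -6), (-6, 4)) = 18.0278
d((4, 4), (-4, -6)) = 12.8062
d((4, 4), (-6, 4)) = 10.0
d((-4, -6), (-6, 4)) = 10.198

Closest pair: (3, -10) and (9, -6) with distance 7.2111

The closest pair is (3, -10) and (9, -6) with Euclidean distance 7.2111. For 5 points, brute-force pairwise comparison is shown above. For large n, the divide-and-conquer algorithm (sort by x, recurse on halves, check the dividing strip) achieves O(n log n).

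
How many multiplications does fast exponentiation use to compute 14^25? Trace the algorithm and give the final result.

Computing 14^25 by squaring (build up from 14^1; each line after the first costs one multiplication):

14^1 = 14
14^2 = (14^1)^2 = 14^2 = 196
14^3 = 14 * 14^2 = 14 * 196 = 2744
14^6 = (14^3)^2 = 2744^2 = 7529536
14^12 = (14^6)^2 = 7529536^2 = 56693912375296
14^24 = (14^12)^2 = 56693912375296^2 = 3214199700417740936751087616
14^25 = 14 * 14^24 = 14 * 3214199700417740936751087616 = 44998795805848373114515226624

Result: 44998795805848373114515226624
Multiplications needed: 6 (6 lines after 14^1)

14^25 = 44998795805848373114515226624. Using exponentiation by squaring, this requires 6 multiplications. The key idea: if the exponent is even, square the half-power; if odd, multiply by the base once.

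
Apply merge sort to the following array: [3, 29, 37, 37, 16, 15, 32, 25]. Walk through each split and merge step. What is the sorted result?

Merge sort trace:

Split: [3, 29, 37, 37, 16, 15, 32, 25] -> [3, 29, 37, 37] and [16, 15, 32, 25]
  Split: [3, 29, 37, 37] -> [3, 29] and [37, 37]
    Split: [3, 29] -> [3] and [29]
    Merge: [3] + [29] -> [3, 29]
    Split: [37, 37] -> [37] and [37]
    Merge: [37] + [37] -> [37, 37]
  Merge: [3, 29] + [37, 37] -> [3, 29, 37, 37]
  Split: [16, 15, 32, 25] -> [16, 15] and [32, 25]
    Split: [16, 15] -> [16] and [15]
    Merge: [16] + [15] -> [15, 16]
    Split: [32, 25] -> [32] and [25]
    Merge: [32] + [25] -> [25, 32]
  Merge: [15, 16] + [25, 32] -> [15, 16, 25, 32]
Merge: [3, 29, 37, 37] + [15, 16, 25, 32] -> [3, 15, 16, 25, 29, 32, 37, 37]

Final sorted array: [3, 15, 16, 25, 29, 32, 37, 37]

The merge sort proceeds by recursively splitting the array and merging sorted halves.
After all merges, the sorted array is [3, 15, 16, 25, 29, 32, 37, 37].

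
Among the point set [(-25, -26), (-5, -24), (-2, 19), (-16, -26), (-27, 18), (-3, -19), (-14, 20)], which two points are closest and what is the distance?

Computing all pairwise distances among 7 points:

d((-25, -26), (-5, -24)) = 20.0998
d((-25, -26), (-2, 19)) = 50.5371
d((-25, -26), (-16, -26)) = 9.0
d((-25, -26), (-27, 18)) = 44.0454
d((-25, -26), (-3, -19)) = 23.0868
d((-25, -26), (-14, 20)) = 47.2969
d((-5, -24), (-2, 19)) = 43.1045
d((-5, -24), (-16, -26)) = 11.1803
d((-5, -24), (-27, 18)) = 47.4131
d((-5, -24), (-3, -19)) = 5.3852 <-- minimum
d((-5, -24), (-14, 20)) = 44.911
d((-2, 19), (-16, -26)) = 47.1275
d((-2, 19), (-27, 18)) = 25.02
d((-2, 19), (-3, -19)) = 38.0132
d((-2, 19), (-14, 20)) = 12.0416
d((-16, -26), (-27, 18)) = 45.3542
d((-16, -26), (-3, -19)) = 14.7648
d((-16, -26), (-14, 20)) = 46.0435
d((-27, 18), (-3, -19)) = 44.1022
d((-27, 18), (-14, 20)) = 13.1529
d((-3, -19), (-14, 20)) = 40.5216

Closest pair: (-5, -24) and (-3, -19) with distance 5.3852

The closest pair is (-5, -24) and (-3, -19) with Euclidean distance 5.3852. For 7 points, brute-force pairwise comparison is shown above. For large n, the divide-and-conquer algorithm (sort by x, recurse on halves, check the dividing strip) achieves O(n log n).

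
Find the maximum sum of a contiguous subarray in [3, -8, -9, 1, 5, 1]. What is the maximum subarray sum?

Using Kadane's algorithm on [3, -8, -9, 1, 5, 1]:

Scanning through the array:
Position 1 (value -8): max_ending_here = -5, max_so_far = 3
Position 2 (value -9): max_ending_here = -9, max_so_far = 3
Position 3 (value 1): max_ending_here = 1, max_so_far = 3
Position 4 (value 5): max_ending_here = 6, max_so_far = 6
Position 5 (value 1): max_ending_here = 7, max_so_far = 7

Maximum subarray: [1, 5, 1]
Maximum sum: 7

The maximum subarray is [1, 5, 1] with sum 7. This subarray runs from index 3 to index 5.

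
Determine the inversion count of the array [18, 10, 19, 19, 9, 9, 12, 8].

Finding inversions in [18, 10, 19, 19, 9, 9, 12, 8]:

(0, 1): arr[0]=18 > arr[1]=10
(0, 4): arr[0]=18 > arr[4]=9
(0, 5): arr[0]=18 > arr[5]=9
(0, 6): arr[0]=18 > arr[6]=12
(0, 7): arr[0]=18 > arr[7]=8
(1, 4): arr[1]=10 > arr[4]=9
(1, 5): arr[1]=10 > arr[5]=9
(1, 7): arr[1]=10 > arr[7]=8
(2, 4): arr[2]=19 > arr[4]=9
(2, 5): arr[2]=19 > arr[5]=9
(2, 6): arr[2]=19 > arr[6]=12
(2, 7): arr[2]=19 > arr[7]=8
(3, 4): arr[3]=19 > arr[4]=9
(3, 5): arr[3]=19 > arr[5]=9
(3, 6): arr[3]=19 > arr[6]=12
(3, 7): arr[3]=19 > arr[7]=8
(4, 7): arr[4]=9 > arr[7]=8
(5, 7): arr[5]=9 > arr[7]=8
(6, 7): arr[6]=12 > arr[7]=8

Total inversions: 19

The array has 19 inversion(s): (0,1), (0,4), (0,5), (0,6), (0,7), (1,4), (1,5), (1,7), (2,4), (2,5), (2,6), (2,7), (3,4), (3,5), (3,6), (3,7), (4,7), (5,7), (6,7). Each pair (i,j) satisfies i < j and arr[i] > arr[j].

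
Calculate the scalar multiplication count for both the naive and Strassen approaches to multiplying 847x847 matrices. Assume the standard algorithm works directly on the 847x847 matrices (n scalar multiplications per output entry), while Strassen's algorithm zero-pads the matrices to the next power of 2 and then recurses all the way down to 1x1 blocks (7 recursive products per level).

Matrix multiplication for 847x847 matrices:

Strassen's algorithm requires power-of-2 dimensions. Pad 847x847 to 1024x1024 (next power of 2).

Standard algorithm: 847^3 = 607645423 multiplications
Strassen's algorithm: 7^(log2(1024)) = 7^10 = 282475249 multiplications
Savings: 607645423 - 282475249 = 325170174 multiplications

Standard: 607645423 multiplications (847^3). Strassen: 282475249 multiplications (7^10, after padding to 1024x1024). Strassen reduces 8 recursive multiplications to 7 at each level.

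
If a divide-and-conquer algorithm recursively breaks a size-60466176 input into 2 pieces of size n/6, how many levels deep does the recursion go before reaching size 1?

For divide and conquer with division factor 6:

Problem sizes at each level:
Level 0: 60466176
Level 1: 10077696
Level 2: 1679616
Level 3: 279936
Level 4: 46656
Level 5: 7776
Level 6: 1296
Level 7: 216
Level 8: 36
Level 9: 6
Level 10: 1

The root is level 0 and the size-1 base case is level 10 (the tree spans levels 0 through 10, i.e. 11 levels counting the root), so the depth is the number of divisions: log_6(60466176) = 10

The recursion tree depth is log_6(60466176) = 10. At each level, the problem size is divided by 6, so it takes 10 divisions to reduce to a base case of size 1. The algorithm makes 2 recursive calls at each level.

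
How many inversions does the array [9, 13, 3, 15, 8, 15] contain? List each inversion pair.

Finding inversions in [9, 13, 3, 15, 8, 15]:

(0, 2): arr[0]=9 > arr[2]=3
(0, 4): arr[0]=9 > arr[4]=8
(1, 2): arr[1]=13 > arr[2]=3
(1, 4): arr[1]=13 > arr[4]=8
(3, 4): arr[3]=15 > arr[4]=8

Total inversions: 5

The array has 5 inversion(s): (0,2), (0,4), (1,2), (1,4), (3,4). Each pair (i,j) satisfies i < j and arr[i] > arr[j].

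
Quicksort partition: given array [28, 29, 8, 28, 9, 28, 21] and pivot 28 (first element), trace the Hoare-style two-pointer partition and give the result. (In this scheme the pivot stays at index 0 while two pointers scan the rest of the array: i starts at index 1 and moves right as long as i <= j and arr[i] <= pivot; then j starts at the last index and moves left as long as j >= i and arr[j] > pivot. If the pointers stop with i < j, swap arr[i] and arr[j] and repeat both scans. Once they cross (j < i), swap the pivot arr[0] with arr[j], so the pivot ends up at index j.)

Hoare-style two-pointer partition with pivot = 28:

Initial array: [28, 29, 8, 28, 9, 28, 21]

Pointers start at i = 1, j = 6.
i stops at index 1 (arr[1]=29 > 28), j stops at index 6 (arr[6]=21 <= 28): swap arr[1] and arr[6], array becomes [28, 21, 8, 28, 9, 28, 29]
i ends at 6, j ends at 5: the pointers have crossed (j < i), so scanning stops.

Swap pivot arr[0] with arr[5] to place pivot at position 5: [28, 21, 8, 28, 9, 28, 29]
Pivot position: 5

After partitioning with pivot 28, the array becomes [28, 21, 8, 28, 9, 28, 29]. The pivot is placed at index 5. All elements to the left of the pivot are <= 28, and all elements to the right are > 28.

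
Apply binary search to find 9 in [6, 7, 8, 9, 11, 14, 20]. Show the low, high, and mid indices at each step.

Binary search for 9 in [6, 7, 8, 9, 11, 14, 20]:

lo=0, hi=6, mid=3, arr[mid]=9 -> Found target at index 3!

Binary search finds 9 at index 3 after 1 comparisons. The search repeatedly halves the search space by comparing with the middle element.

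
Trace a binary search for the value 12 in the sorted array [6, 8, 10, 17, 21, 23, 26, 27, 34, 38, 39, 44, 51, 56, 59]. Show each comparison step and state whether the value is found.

Binary search for 12 in [6, 8, 10, 17, 21, 23, 26, 27, 34, 38, 39, 44, 51, 56, 59]:

lo=0, hi=14, mid=7, arr[mid]=27 -> 27 > 12, search left half
lo=0, hi=6, mid=3, arr[mid]=17 -> 17 > 12, search left half
lo=0, hi=2, mid=1, arr[mid]=8 -> 8 < 12, search right half
lo=2, hi=2, mid=2, arr[mid]=10 -> 10 < 12, search right half
lo=3 > hi=2, target 12 not found

Binary search determines that 12 is not in the array after 4 comparisons. The search space was exhausted without finding the target.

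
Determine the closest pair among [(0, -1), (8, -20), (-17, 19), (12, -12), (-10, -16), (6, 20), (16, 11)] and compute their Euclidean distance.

Computing all pairwise distances among 7 points:

d((0, -1), (8, -20)) = 20.6155
d((0, -1), (-17, 19)) = 26.2488
d((0, -1), (12, -12)) = 16.2788
d((0, -1), (-10, -16)) = 18.0278
d((0, -1), (6, 20)) = 21.8403
d((0, -1), (16, 11)) = 20.0
d((8, -20), (-17, 19)) = 46.3249
d((8, -20), (12, -12)) = 8.9443 <-- minimum
d((8, -20), (-10, -16)) = 18.4391
d((8, -20), (6, 20)) = 40.05
d((8, -20), (16, 11)) = 32.0156
d((-17, 19), (12, -12)) = 42.45
d((-17, 19), (-10, -16)) = 35.6931
d((-17, 19), (6, 20)) = 23.0217
d((-17, 19), (16, 11)) = 33.9559
d((12, -12), (-10, -16)) = 22.3607
d((12, -12), (6, 20)) = 32.5576
d((12, -12), (16, 11)) = 23.3452
d((-10, -16), (6, 20)) = 39.3954
d((-10, -16), (16, 11)) = 37.4833
d((6, 20), (16, 11)) = 13.4536

Closest pair: (8, -20) and (12, -12) with distance 8.9443

The closest pair is (8, -20) and (12, -12) with Euclidean distance 8.9443. For 7 points, brute-force pairwise comparison is shown above. For large n, the divide-and-conquer algorithm (sort by x, recurse on halves, check the dividing strip) achieves O(n log n).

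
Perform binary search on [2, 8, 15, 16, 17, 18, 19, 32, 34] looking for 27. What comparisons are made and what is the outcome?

Binary search for 27 in [2, 8, 15, 16, 17, 18, 19, 32, 34]:

lo=0, hi=8, mid=4, arr[mid]=17 -> 17 < 27, search right half
lo=5, hi=8, mid=6, arr[mid]=19 -> 19 < 27, search right half
lo=7, hi=8, mid=7, arr[mid]=32 -> 32 > 27, search left half
lo=7 > hi=6, target 27 not found

Binary search determines that 27 is not in the array after 3 comparisons. The search space was exhausted without finding the target.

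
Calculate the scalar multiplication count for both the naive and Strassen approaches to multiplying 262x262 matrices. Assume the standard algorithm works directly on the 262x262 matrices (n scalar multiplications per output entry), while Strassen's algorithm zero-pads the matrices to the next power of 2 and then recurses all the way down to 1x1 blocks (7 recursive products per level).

Matrix multiplication for 262x262 matrices:

Strassen's algorithm requires power-of-2 dimensions. Pad 262x262 to 512x512 (next power of 2).

Standard algorithm: 262^3 = 17984728 multiplications
Strassen's algorithm: 7^(log2(512)) = 7^9 = 40353607 multiplications
Difference: 17984728 - 40353607 = -22368879 (Strassen uses MORE here due to padding overhead — for small or just-over-power-of-2 n, padding can outweigh the per-level savings)

Standard: 17984728 multiplications (262^3). Strassen: 40353607 multiplications (7^9, after padding to 512x512). Strassen reduces 8 recursive multiplications to 7 at each level.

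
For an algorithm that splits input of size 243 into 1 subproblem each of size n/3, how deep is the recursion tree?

For divide and conquer with division factor 3:

Problem sizes at each level:
Level 0: 243
Level 1: 81
Level 2: 27
Level 3: 9
Level 4: 3
Level 5: 1

The root is level 0 and the size-1 base case is level 5 (the tree spans levels 0 through 5, i.e. 6 levels counting the root), so the depth is the number of divisions: log_3(243) = 5

The recursion tree depth is log_3(243) = 5. At each level, the problem size is divided by 3, so it takes 5 divisions to reduce to a base case of size 1. The algorithm makes 1 recursive call at each level.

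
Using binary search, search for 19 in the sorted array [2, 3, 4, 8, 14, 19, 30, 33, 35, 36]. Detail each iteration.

Binary search for 19 in [2, 3, 4, 8, 14, 19, 30, 33, 35, 36]:

lo=0, hi=9, mid=4, arr[mid]=14 -> 14 < 19, search right half
lo=5, hi=9, mid=7, arr[mid]=33 -> 33 > 19, search left half
lo=5, hi=6, mid=5, arr[mid]=19 -> Found target at index 5!

Binary search finds 19 at index 5 after 3 comparisons. The search repeatedly halves the search space by comparing with the middle element.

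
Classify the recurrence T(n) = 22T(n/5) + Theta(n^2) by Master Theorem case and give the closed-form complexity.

Master Theorem for T(n) = 22T(n/5) + O(n^2):

a = 22, b = 5, c = 2
log_b(a) = log_5(22) = 1.9206

Case 3: c = 2 > log_5(22) = 1.9206
T(n) = O(n^2) = O(n^2)

For T(n) = 22T(n/5) + O(n^2): log_5(22) = 1.9206. This is Case 3 of the Master Theorem (c > log_b(a), work dominated by root), giving O(n^2).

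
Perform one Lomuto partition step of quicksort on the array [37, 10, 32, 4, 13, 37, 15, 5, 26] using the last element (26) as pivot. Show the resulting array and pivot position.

Lomuto partition with pivot = 26:

Initial array: [37, 10, 32, 4, 13, 37, 15, 5, 26]

arr[0]=37 > 26: no swap
arr[1]=10 <= 26: swap with position 0, array becomes [10, 37, 32, 4, 13, 37, 15, 5, 26]
arr[2]=32 > 26: no swap
arr[3]=4 <= 26: swap with position 1, array becomes [10, 4, 32, 37, 13, 37, 15, 5, 26]
arr[4]=13 <= 26: swap with position 2, array becomes [10, 4, 13, 37, 32, 37, 15, 5, 26]
arr[5]=37 > 26: no swap
arr[6]=15 <= 26: swap with position 3, array becomes [10, 4, 13, 15, 32, 37, 37, 5, 26]
arr[7]=5 <= 26: swap with position 4, array becomes [10, 4, 13, 15, 5, 37, 37, 32, 26]

Place pivot at position 5: [10, 4, 13, 15, 5, 26, 37, 32, 37]
Pivot position: 5

After partitioning with pivot 26, the array becomes [10, 4, 13, 15, 5, 26, 37, 32, 37]. The pivot is placed at index 5. All elements to the left of the pivot are <= 26, and all elements to the right are > 26.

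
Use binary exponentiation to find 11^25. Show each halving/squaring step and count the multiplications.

Computing 11^25 by squaring (build up from 11^1; each line after the first costs one multiplication):

11^1 = 11
11^2 = (11^1)^2 = 11^2 = 121
11^3 = 11 * 11^2 = 11 * 121 = 1331
11^6 = (11^3)^2 = 1331^2 = 1771561
11^12 = (11^6)^2 = 1771561^2 = 3138428376721
11^24 = (11^12)^2 = 3138428376721^2 = 9849732675807611094711841
11^25 = 11 * 11^24 = 11 * 9849732675807611094711841 = 108347059433883722041830251

Result: 108347059433883722041830251
Multiplications needed: 6 (6 lines after 11^1)

11^25 = 108347059433883722041830251. Using exponentiation by squaring, this requires 6 multiplications. The key idea: if the exponent is even, square the half-power; if odd, multiply by the base once.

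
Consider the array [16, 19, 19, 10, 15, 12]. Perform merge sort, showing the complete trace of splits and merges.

Merge sort trace:

Split: [16, 19, 19, 10, 15, 12] -> [16, 19, 19] and [10, 15, 12]
  Split: [16, 19, 19] -> [16] and [19, 19]
    Split: [19, 19] -> [19] and [19]
    Merge: [19] + [19] -> [19, 19]
  Merge: [16] + [19, 19] -> [16, 19, 19]
  Split: [10, 15, 12] -> [10] and [15, 12]
    Split: [15, 12] -> [15] and [12]
    Merge: [15] + [12] -> [12, 15]
  Merge: [10] + [12, 15] -> [10, 12, 15]
Merge: [16, 19, 19] + [10, 12, 15] -> [10, 12, 15, 16, 19, 19]

Final sorted array: [10, 12, 15, 16, 19, 19]

The merge sort proceeds by recursively splitting the array and merging sorted halves.
After all merges, the sorted array is [10, 12, 15, 16, 19, 19].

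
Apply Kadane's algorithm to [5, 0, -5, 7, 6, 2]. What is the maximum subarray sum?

Using Kadane's algorithm on [5, 0, -5, 7, 6, 2]:

Scanning through the array:
Position 1 (value 0): max_ending_here = 5, max_so_far = 5
Position 2 (value -5): max_ending_here = 0, max_so_far = 5
Position 3 (value 7): max_ending_here = 7, max_so_far = 7
Position 4 (value 6): max_ending_here = 13, max_so_far = 13
Position 5 (value 2): max_ending_here = 15, max_so_far = 15

Maximum subarray: [5, 0, -5, 7, 6, 2]
Maximum sum: 15

The maximum subarray is [5, 0, -5, 7, 6, 2] with sum 15. This subarray runs from index 0 to index 5.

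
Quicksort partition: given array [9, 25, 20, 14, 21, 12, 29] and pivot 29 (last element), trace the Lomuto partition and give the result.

Lomuto partition with pivot = 29:

Initial array: [9, 25, 20, 14, 21, 12, 29]

arr[0]=9 <= 29: swap with position 0, array becomes [9, 25, 20, 14, 21, 12, 29]
arr[1]=25 <= 29: swap with position 1, array becomes [9, 25, 20, 14, 21, 12, 29]
arr[2]=20 <= 29: swap with position 2, array becomes [9, 25, 20, 14, 21, 12, 29]
arr[3]=14 <= 29: swap with position 3, array becomes [9, 25, 20, 14, 21, 12, 29]
arr[4]=21 <= 29: swap with position 4, array becomes [9, 25, 20, 14, 21, 12, 29]
arr[5]=12 <= 29: swap with position 5, array becomes [9, 25, 20, 14, 21, 12, 29]

Place pivot at position 6: [9, 25, 20, 14, 21, 12, 29]
Pivot position: 6

After partitioning with pivot 29, the array becomes [9, 25, 20, 14, 21, 12, 29]. The pivot is placed at index 6. All elements to the left of the pivot are <= 29, and all elements to the right are > 29.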